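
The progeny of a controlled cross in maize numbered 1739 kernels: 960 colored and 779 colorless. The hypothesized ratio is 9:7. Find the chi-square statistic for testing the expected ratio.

0.773

Total ratio parts = 16. Expected numbers out of 1739:
  colored: 1739 × 9/16 = 978.1875
  colorless: 1739 × 7/16 = 760.8125
χ² = Σ (O − E)² / E
  colored: (960 − 978.1875)² / 978.1875 = 0.3382
  colorless: (779 − 760.8125)² / 760.8125 = 0.4348
χ² = 0.3382 + 0.4348 = 0.773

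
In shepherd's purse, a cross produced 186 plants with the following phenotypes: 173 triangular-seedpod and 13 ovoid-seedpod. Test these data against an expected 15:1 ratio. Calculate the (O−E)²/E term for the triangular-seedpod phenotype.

0.011

Total ratio parts = 16. Expected numbers out of 186:
  triangular-seedpod: 186 × 15/16 = 174.375
  ovoid-seedpod: 186 × 1/16 = 11.625
Contribution of triangular-seedpod: (173 − 174.375)² / 174.375 = 0.0108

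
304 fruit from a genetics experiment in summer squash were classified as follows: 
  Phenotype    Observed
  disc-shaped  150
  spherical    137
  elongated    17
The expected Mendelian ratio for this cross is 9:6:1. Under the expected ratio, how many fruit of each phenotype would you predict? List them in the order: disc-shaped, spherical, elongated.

171, 114, 19

The 9:6:1 ratio has 16 parts, so with N = 304 the expected counts are:
  disc-shaped: 304 × 9/16 = 171
  spherical: 304 × 6/16 = 114
  elongated: 304 × 1/16 = 19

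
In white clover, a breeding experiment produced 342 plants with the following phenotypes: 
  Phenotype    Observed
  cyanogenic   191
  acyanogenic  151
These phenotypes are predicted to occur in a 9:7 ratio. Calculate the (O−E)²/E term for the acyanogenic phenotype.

0.013

Under the 9:7 hypothesis (Σ ratio = 16, N = 342):
  cyanogenic: 342 × 9/16 = 192.375
  acyanogenic: 342 × 7/16 = 149.625
Contribution of acyanogenic: (151 − 149.625)² / 149.625 = 0.0126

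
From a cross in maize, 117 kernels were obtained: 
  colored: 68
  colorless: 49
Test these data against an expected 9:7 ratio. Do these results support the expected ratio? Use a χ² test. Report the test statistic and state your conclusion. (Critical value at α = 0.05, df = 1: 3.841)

Under the 9:7 hypothesis (Σ ratio = 16, N = 117):
  colored: 117 × 9/16 = 65.8125
  colorless: 117 × 7/16 = 51.1875
χ² = Σ (O − E)² / E
  colored: (68 − 65.8125)² / 65.8125 = 0.0727
  colorless: (49 − 51.1875)² / 51.1875 = 0.0935
χ² = 0.0727 + 0.0935 = 0.1662 ≈ 0.166
Degrees of freedom = 2 − 1 = 1; critical value at α = 0.05 is 3.841.
Since 0.166 < 3.841, we fail to reject the null hypothesis — the data are consistent with the 9:7 ratio.

0.166; consistent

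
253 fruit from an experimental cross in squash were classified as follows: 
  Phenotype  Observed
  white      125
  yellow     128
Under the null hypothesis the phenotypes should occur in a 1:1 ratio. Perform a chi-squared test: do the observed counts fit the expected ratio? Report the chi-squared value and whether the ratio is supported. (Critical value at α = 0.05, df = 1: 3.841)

The 1:1 ratio has 2 parts, so with N = 253 the expected counts are:
  white: 253 × 1/2 = 126.5
  yellow: 253 × 1/2 = 126.5
χ² = Σ (O − E)² / E
  white: (125 − 126.5)² / 126.5 = 0.0178
  yellow: (128 − 126.5)² / 126.5 = 0.0178
χ² = 0.0178 + 0.0178 = 0.0356 ≈ 0.036
Degrees of freedom = 2 − 1 = 1; critical value at α = 0.05 is 3.841.
Since 0.036 < 3.841, we fail to reject the null hypothesis — the data are consistent with the 1:1 ratio.

0.036; consistent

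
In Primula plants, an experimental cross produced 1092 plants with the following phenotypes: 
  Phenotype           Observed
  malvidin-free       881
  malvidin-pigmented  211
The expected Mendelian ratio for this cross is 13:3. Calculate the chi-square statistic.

The 13:3 ratio has 16 parts, so with N = 1092 the expected counts are:
  malvidin-free: 1092 × 13/16 = 887.25
  malvidin-pigmented: 1092 × 3/16 = 204.75
χ² = Σ (O − E)² / E
  malvidin-free: (881 − 887.25)² / 887.25 = 0.0440
  malvidin-pigmented: (211 − 204.75)² / 204.75 = 0.1908
χ² = 0.0440 + 0.1908 = 0.2348 ≈ 0.235

0.235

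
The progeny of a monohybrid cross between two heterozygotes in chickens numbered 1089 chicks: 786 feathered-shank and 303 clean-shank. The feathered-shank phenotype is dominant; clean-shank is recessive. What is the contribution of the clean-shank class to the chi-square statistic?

3.473

For a monohybrid cross between heterozygotes with complete dominance, the expected phenotypic ratio is 3:1.
Under the 3:1 hypothesis (Σ ratio = 4, N = 1089):
  feathered-shank: 1089 × 3/4 = 816.75
  clean-shank: 1089 × 1/4 = 272.25
Contribution of clean-shank: (303 − 272.25)² / 272.25 = 3.4731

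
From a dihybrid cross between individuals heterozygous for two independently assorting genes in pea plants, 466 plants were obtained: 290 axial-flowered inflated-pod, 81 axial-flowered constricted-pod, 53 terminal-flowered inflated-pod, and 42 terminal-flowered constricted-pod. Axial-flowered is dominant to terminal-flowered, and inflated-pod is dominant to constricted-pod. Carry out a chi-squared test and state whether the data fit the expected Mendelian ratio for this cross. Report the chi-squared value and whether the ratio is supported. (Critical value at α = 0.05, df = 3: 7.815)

22.645; not consistent

A dihybrid F₂ with independent assortment and complete dominance at both loci gives a 9:3:3:1 phenotypic ratio.
Total ratio parts = 16. Expected numbers out of 466:
  axial-flowered inflated-pod: 466 × 9/16 = 262.125
  axial-flowered constricted-pod: 466 × 3/16 = 87.375
  terminal-flowered inflated-pod: 466 × 3/16 = 87.375
  terminal-flowered constricted-pod: 466 × 1/16 = 29.125
χ² = Σ (O − E)² / E
  axial-flowered inflated-pod: (290 − 262.125)² / 262.125 = 2.9643
  axial-flowered constricted-pod: (81 − 87.375)² / 87.375 = 0.4651
  terminal-flowered inflated-pod: (53 − 87.375)² / 87.375 = 13.5238
  terminal-flowered constricted-pod: (42 − 29.125)² / 29.125 = 5.6915
χ² = 2.9643 + 0.4651 + 13.5238 + 5.6915 = 22.6447 ≈ 22.645
Degrees of freedom = 4 − 1 = 3; critical value at α = 0.05 is 7.815.
Since 22.645 > 7.815, we reject the null hypothesis — the data do not fit the 9:3:3:1 ratio.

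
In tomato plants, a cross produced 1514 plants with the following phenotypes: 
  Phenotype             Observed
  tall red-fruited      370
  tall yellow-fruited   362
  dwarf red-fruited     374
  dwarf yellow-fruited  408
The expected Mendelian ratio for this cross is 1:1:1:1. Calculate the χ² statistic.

3.263

The 1:1:1:1 ratio has 4 parts, so with N = 1514 the expected counts are:
  tall red-fruited: 1514 × 1/4 = 378.5
  tall yellow-fruited: 1514 × 1/4 = 378.5
  dwarf red-fruited: 1514 × 1/4 = 378.5
  dwarf yellow-fruited: 1514 × 1/4 = 378.5
χ² = Σ (O − E)² / E
  tall red-fruited: (370 − 378.5)² / 378.5 = 0.1909
  tall yellow-fruited: (362 − 378.5)² / 378.5 = 0.7193
  dwarf red-fruited: (374 − 378.5)² / 378.5 = 0.0535
  dwarf yellow-fruited: (408 − 378.5)² / 378.5 = 2.2992
χ² = 0.1909 + 0.7193 + 0.0535 + 2.2992 = 3.2629 ≈ 3.263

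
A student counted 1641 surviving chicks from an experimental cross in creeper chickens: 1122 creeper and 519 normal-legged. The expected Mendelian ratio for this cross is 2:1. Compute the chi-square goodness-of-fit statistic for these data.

2.150

The 2:1 ratio has 3 parts, so with N = 1641 the expected counts are:
  creeper: 1641 × 2/3 = 1094
  normal-legged: 1641 × 1/3 = 547
χ² = Σ (O − E)² / E
  creeper: (1122 − 1094)² / 1094 = 0.7166
  normal-legged: (519 − 547)² / 547 = 1.4333
χ² = 0.7166 + 1.4333 = 2.1499 ≈ 2.150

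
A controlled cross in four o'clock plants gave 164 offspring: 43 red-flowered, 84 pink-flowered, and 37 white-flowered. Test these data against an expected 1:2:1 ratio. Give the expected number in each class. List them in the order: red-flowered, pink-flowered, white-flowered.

41, 82, 41

Expected counts for N = 164 under a 1:2:1 ratio (total parts = 4):
  red-flowered: 164 × 1/4 = 41
  pink-flowered: 164 × 2/4 = 82
  white-flowered: 164 × 1/4 = 41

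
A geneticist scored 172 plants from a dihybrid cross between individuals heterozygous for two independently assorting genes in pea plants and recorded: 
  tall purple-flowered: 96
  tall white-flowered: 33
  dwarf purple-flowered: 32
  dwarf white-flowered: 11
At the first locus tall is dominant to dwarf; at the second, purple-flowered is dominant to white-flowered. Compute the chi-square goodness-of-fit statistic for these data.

0.031

A dihybrid F₂ with independent assortment and complete dominance at both loci gives a 9:3:3:1 phenotypic ratio.
Total ratio parts = 16. Expected numbers out of 172:
  tall purple-flowered: 172 × 9/16 = 96.75
  tall white-flowered: 172 × 3/16 = 32.25
  dwarf purple-flowered: 172 × 3/16 = 32.25
  dwarf white-flowered: 172 × 1/16 = 10.75
χ² = Σ (O − E)² / E
  tall purple-flowered: (96 − 96.75)² / 96.75 = 0.0058
  tall white-flowered: (33 − 32.25)² / 32.25 = 0.0174
  dwarf purple-flowered: (32 − 32.25)² / 32.25 = 0.0019
  dwarf white-flowered: (11 − 10.75)² / 10.75 = 0.0058
χ² = 0.0058 + 0.0174 + 0.0019 + 0.0058 = 0.0309 ≈ 0.031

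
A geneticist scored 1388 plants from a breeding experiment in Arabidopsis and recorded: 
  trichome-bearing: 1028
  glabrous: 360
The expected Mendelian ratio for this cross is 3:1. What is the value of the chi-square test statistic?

0.649

The 3:1 ratio has 4 parts, so with N = 1388 the expected counts are:
  trichome-bearing: 1388 × 3/4 = 1041
  glabrous: 1388 × 1/4 = 347
χ² = Σ (O − E)² / E
  trichome-bearing: (1028 − 1041)² / 1041 = 0.1623
  glabrous: (360 − 347)² / 347 = 0.4870
χ² = 0.1623 + 0.4870 = 0.6493 ≈ 0.649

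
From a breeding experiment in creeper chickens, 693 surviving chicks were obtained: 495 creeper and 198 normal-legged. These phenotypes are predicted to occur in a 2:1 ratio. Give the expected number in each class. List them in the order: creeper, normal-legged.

Under the 2:1 hypothesis (Σ ratio = 3, N = 693):
  creeper: 693 × 2/3 = 462
  normal-legged: 693 × 1/3 = 231

462, 231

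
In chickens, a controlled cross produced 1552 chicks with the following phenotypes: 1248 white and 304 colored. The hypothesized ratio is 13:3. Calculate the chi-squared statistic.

Total ratio parts = 16. Expected numbers out of 1552:
  white: 1552 × 13/16 = 1261
  colored: 1552 × 3/16 = 291
χ² = Σ (O − E)² / E
  white: (1248 − 1261)² / 1261 = 0.1340
  colored: (304 − 291)² / 291 = 0.5808
χ² = 0.1340 + 0.5808 = 0.7148 ≈ 0.715

0.715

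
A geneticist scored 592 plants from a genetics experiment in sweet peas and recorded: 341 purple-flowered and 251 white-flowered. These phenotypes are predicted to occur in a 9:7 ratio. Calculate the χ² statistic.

Expected counts for N = 592 under a 9:7 ratio (total parts = 16):
  purple-flowered: 592 × 9/16 = 333
  white-flowered: 592 × 7/16 = 259
χ² = Σ (O − E)² / E
  purple-flowered: (341 − 333)² / 333 = 0.1922
  white-flowered: (251 − 259)² / 259 = 0.2471
χ² = 0.1922 + 0.2471 = 0.4393 ≈ 0.439

0.439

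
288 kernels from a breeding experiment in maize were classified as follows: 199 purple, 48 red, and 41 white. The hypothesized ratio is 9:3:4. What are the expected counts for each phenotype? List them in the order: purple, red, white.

Expected counts for N = 288 under a 9:3:4 ratio (total parts = 16):
  purple: 288 × 9/16 = 162
  red: 288 × 3/16 = 54
  white: 288 × 4/16 = 72

162, 54, 72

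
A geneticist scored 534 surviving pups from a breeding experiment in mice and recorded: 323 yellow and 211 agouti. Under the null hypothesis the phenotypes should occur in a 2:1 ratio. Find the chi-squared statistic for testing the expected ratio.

9.177

Expected counts for N = 534 under a 2:1 ratio (total parts = 3):
  yellow: 534 × 2/3 = 356
  agouti: 534 × 1/3 = 178
χ² = Σ (O − E)² / E
  yellow: (323 − 356)² / 356 = 3.0590
  agouti: (211 − 178)² / 178 = 6.1180
χ² = 3.0590 + 6.1180 = 9.177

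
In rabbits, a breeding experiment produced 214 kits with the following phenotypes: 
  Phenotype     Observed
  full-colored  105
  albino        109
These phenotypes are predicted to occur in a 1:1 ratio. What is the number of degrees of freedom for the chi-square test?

A goodness-of-fit test with 2 phenotype classes has df = 2 − 1 = 1.

1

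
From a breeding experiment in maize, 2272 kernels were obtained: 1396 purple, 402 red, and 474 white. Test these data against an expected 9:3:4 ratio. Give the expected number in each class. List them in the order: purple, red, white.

The 9:3:4 ratio has 16 parts, so with N = 2272 the expected counts are:
  purple: 2272 × 9/16 = 1278
  red: 2272 × 3/16 = 426
  white: 2272 × 4/16 = 568

1278, 426, 568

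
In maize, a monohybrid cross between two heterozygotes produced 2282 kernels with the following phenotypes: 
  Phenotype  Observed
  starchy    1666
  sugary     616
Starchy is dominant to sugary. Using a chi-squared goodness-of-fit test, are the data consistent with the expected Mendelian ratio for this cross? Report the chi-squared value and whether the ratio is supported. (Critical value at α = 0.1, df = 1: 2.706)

4.838; not consistent

For a monohybrid cross between heterozygotes with complete dominance, the expected phenotypic ratio is 3:1.
Total ratio parts = 4. Expected numbers out of 2282:
  starchy: 2282 × 3/4 = 1711.5
  sugary: 2282 × 1/4 = 570.5
χ² = Σ (O − E)² / E
  starchy: (1666 − 1711.5)² / 1711.5 = 1.2096
  sugary: (616 − 570.5)² / 570.5 = 3.6288
χ² = 1.2096 + 3.6288 = 4.8384 ≈ 4.838
Degrees of freedom = 2 − 1 = 1; critical value at α = 0.1 is 2.706.
Since 4.838 > 2.706, we reject the null hypothesis — the data do not fit the 3:1 ratio.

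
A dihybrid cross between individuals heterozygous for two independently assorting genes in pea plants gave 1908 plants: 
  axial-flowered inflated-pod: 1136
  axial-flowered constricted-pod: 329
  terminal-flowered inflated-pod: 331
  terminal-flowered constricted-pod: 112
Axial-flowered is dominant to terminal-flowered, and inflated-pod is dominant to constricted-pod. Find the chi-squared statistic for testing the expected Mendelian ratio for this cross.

A dihybrid F₂ with independent assortment and complete dominance at both loci gives a 9:3:3:1 phenotypic ratio.
Under the 9:3:3:1 hypothesis (Σ ratio = 16, N = 1908):
  axial-flowered inflated-pod: 1908 × 9/16 = 1073.25
  axial-flowered constricted-pod: 1908 × 3/16 = 357.75
  terminal-flowered inflated-pod: 1908 × 3/16 = 357.75
  terminal-flowered constricted-pod: 1908 × 1/16 = 119.25
χ² = Σ (O − E)² / E
  axial-flowered inflated-pod: (1136 − 1073.25)² / 1073.25 = 3.6688
  axial-flowered constricted-pod: (329 − 357.75)² / 357.75 = 2.3104
  terminal-flowered inflated-pod: (331 − 357.75)² / 357.75 = 2.0002
  terminal-flowered constricted-pod: (112 − 119.25)² / 119.25 = 0.4408
χ² = 3.6688 + 2.3104 + 2.0002 + 0.4408 = 8.4202 ≈ 8.420

8.420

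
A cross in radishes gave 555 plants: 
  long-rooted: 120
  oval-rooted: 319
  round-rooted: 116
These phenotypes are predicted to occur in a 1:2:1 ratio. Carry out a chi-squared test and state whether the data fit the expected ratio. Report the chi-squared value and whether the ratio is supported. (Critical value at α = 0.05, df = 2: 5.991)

Total ratio parts = 4. Expected numbers out of 555:
  long-rooted: 555 × 1/4 = 138.75
  oval-rooted: 555 × 2/4 = 277.5
  round-rooted: 555 × 1/4 = 138.75
χ² = Σ (O − E)² / E
  long-rooted: (120 − 138.75)² / 138.75 = 2.5338
  oval-rooted: (319 − 277.5)² / 277.5 = 6.2063
  round-rooted: (116 − 138.75)² / 138.75 = 3.7302
χ² = 2.5338 + 6.2063 + 3.7302 = 12.4703 ≈ 12.470
Degrees of freedom = 3 − 1 = 2; critical value at α = 0.05 is 5.991.
Since 12.470 > 5.991, we reject the null hypothesis — the data do not fit the 1:2:1 ratio.

12.470; not consistent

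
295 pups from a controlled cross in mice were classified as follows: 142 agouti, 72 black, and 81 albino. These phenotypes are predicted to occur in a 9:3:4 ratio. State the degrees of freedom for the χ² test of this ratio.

2

A goodness-of-fit test with 3 phenotype classes has df = 3 − 1 = 2.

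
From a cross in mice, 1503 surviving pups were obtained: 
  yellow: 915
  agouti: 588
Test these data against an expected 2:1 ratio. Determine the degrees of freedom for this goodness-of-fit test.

1

A goodness-of-fit test with 2 phenotype classes has df = 2 − 1 = 1.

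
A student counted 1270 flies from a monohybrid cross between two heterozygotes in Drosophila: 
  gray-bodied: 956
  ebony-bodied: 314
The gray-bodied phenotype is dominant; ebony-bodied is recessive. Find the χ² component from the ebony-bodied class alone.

For a monohybrid cross between heterozygotes with complete dominance, the expected phenotypic ratio is 3:1.
Expected counts for N = 1270 under a 3:1 ratio (total parts = 4):
  gray-bodied: 1270 × 3/4 = 952.5
  ebony-bodied: 1270 × 1/4 = 317.5
Contribution of ebony-bodied: (314 − 317.5)² / 317.5 = 0.0386

0.039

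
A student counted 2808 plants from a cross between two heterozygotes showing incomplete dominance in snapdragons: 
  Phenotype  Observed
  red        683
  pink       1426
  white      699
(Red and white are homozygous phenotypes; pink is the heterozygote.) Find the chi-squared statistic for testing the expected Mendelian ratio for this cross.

With incomplete dominance, a heterozygote × heterozygote cross gives a 1:2:1 phenotypic ratio.
The 1:2:1 ratio has 4 parts, so with N = 2808 the expected counts are:
  red: 2808 × 1/4 = 702
  pink: 2808 × 2/4 = 1404
  white: 2808 × 1/4 = 702
χ² = Σ (O − E)² / E
  red: (683 − 702)² / 702 = 0.5142
  pink: (1426 − 1404)² / 1404 = 0.3447
  white: (699 − 702)² / 702 = 0.0128
χ² = 0.5142 + 0.3447 + 0.0128 = 0.8717 ≈ 0.872

0.872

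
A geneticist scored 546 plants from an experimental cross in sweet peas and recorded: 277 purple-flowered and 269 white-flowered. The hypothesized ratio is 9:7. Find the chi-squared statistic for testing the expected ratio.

6.754

The 9:7 ratio has 16 parts, so with N = 546 the expected counts are:
  purple-flowered: 546 × 9/16 = 307.125
  white-flowered: 546 × 7/16 = 238.875
χ² = Σ (O − E)² / E
  purple-flowered: (277 − 307.125)² / 307.125 = 2.9549
  white-flowered: (269 − 238.875)² / 238.875 = 3.7991
χ² = 2.9549 + 3.7991 = 6.754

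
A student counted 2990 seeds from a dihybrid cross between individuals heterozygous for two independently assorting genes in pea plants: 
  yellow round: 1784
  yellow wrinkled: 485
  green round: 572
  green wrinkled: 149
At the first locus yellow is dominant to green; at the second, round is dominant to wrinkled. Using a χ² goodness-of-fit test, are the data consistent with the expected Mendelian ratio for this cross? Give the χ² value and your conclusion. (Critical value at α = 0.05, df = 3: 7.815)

24.310; not consistent

A dihybrid F₂ with independent assortment and complete dominance at both loci gives a 9:3:3:1 phenotypic ratio.
Total ratio parts = 16. Expected numbers out of 2990:
  yellow round: 2990 × 9/16 = 1681.875
  yellow wrinkled: 2990 × 3/16 = 560.625
  green round: 2990 × 3/16 = 560.625
  green wrinkled: 2990 × 1/16 = 186.875
χ² = Σ (O − E)² / E
  yellow round: (1784 − 1681.875)² / 1681.875 = 6.2011
  yellow wrinkled: (485 − 560.625)² / 560.625 = 10.2014
  green round: (572 − 560.625)² / 560.625 = 0.2308
  green wrinkled: (149 − 186.875)² / 186.875 = 7.6763
χ² = 6.2011 + 10.2014 + 0.2308 + 7.6763 = 24.3096 ≈ 24.310
Degrees of freedom = 4 − 1 = 3; critical value at α = 0.05 is 7.815.
Since 24.310 > 7.815, we reject the null hypothesis — the data do not fit the 9:3:3:1 ratio.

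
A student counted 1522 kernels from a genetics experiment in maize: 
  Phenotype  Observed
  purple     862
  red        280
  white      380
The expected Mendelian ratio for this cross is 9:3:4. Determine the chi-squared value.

Under the 9:3:4 hypothesis (Σ ratio = 16, N = 1522):
  purple: 1522 × 9/16 = 856.125
  red: 1522 × 3/16 = 285.375
  white: 1522 × 4/16 = 380.5
χ² = Σ (O − E)² / E
  purple: (862 − 856.125)² / 856.125 = 0.0403
  red: (280 − 285.375)² / 285.375 = 0.1012
  white: (380 − 380.5)² / 380.5 = 0.0007
χ² = 0.0403 + 0.1012 + 0.0007 = 0.1422 ≈ 0.142

0.142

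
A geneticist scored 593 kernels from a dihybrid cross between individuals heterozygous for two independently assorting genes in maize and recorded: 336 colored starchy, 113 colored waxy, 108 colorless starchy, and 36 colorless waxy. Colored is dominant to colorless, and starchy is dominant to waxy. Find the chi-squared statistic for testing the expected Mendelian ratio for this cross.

0.169

A dihybrid F₂ with independent assortment and complete dominance at both loci gives a 9:3:3:1 phenotypic ratio.
The 9:3:3:1 ratio has 16 parts, so with N = 593 the expected counts are:
  colored starchy: 593 × 9/16 = 333.5625
  colored waxy: 593 × 3/16 = 111.1875
  colorless starchy: 593 × 3/16 = 111.1875
  colorless waxy: 593 × 1/16 = 37.0625
χ² = Σ (O − E)² / E
  colored starchy: (336 − 333.5625)² / 333.5625 = 0.0178
  colored waxy: (113 − 111.1875)² / 111.1875 = 0.0295
  colorless starchy: (108 − 111.1875)² / 111.1875 = 0.0914
  colorless waxy: (36 − 37.0625)² / 37.0625 = 0.0305
χ² = 0.0178 + 0.0295 + 0.0914 + 0.0305 = 0.1692 ≈ 0.169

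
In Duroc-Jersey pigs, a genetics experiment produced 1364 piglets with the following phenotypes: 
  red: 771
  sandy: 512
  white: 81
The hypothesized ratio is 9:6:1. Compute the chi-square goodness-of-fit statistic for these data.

Under the 9:6:1 hypothesis (Σ ratio = 16, N = 1364):
  red: 1364 × 9/16 = 767.25
  sandy: 1364 × 6/16 = 511.5
  white: 1364 × 1/16 = 85.25
χ² = Σ (O − E)² / E
  red: (771 − 767.25)² / 767.25 = 0.0183
  sandy: (512 − 511.5)² / 511.5 = 0.0005
  white: (81 − 85.25)² / 85.25 = 0.2119
χ² = 0.0183 + 0.0005 + 0.2119 = 0.2307 ≈ 0.231

0.231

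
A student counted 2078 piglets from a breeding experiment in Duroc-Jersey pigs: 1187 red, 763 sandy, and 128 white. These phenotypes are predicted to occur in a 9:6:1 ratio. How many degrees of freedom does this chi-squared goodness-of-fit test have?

2

A goodness-of-fit test with 3 phenotype classes has df = 3 − 1 = 2.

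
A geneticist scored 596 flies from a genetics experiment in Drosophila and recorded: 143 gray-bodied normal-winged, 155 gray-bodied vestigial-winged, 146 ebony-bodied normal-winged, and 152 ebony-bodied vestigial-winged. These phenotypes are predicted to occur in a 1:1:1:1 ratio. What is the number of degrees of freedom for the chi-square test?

A goodness-of-fit test with 4 phenotype classes has df = 4 − 1 = 3.

3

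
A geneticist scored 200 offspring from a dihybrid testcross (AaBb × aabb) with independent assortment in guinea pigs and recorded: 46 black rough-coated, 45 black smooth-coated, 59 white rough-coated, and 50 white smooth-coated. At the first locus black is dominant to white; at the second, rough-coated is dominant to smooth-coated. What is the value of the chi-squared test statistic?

A dihybrid testcross with independent assortment gives a 1:1:1:1 ratio.
The 1:1:1:1 ratio has 4 parts, so with N = 200 the expected counts are:
  black rough-coated: 200 × 1/4 = 50
  black smooth-coated: 200 × 1/4 = 50
  white rough-coated: 200 × 1/4 = 50
  white smooth-coated: 200 × 1/4 = 50
χ² = Σ (O − E)² / E
  black rough-coated: (46 − 50)² / 50 = 0.3200
  black smooth-coated: (45 − 50)² / 50 = 0.5000
  white rough-coated: (59 − 50)² / 50 = 1.6200
  white smooth-coated: (50 − 50)² / 50 = 0.0000
χ² = 0.3200 + 0.5000 + 1.6200 + 0.0000 = 2.440

2.440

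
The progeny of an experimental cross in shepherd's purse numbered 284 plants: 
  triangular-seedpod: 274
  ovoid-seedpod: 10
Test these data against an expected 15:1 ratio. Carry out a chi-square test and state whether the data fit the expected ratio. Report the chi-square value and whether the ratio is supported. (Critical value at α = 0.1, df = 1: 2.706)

3.609; not consistent

Under the 15:1 hypothesis (Σ ratio = 16, N = 284):
  triangular-seedpod: 284 × 15/16 = 266.25
  ovoid-seedpod: 284 × 1/16 = 17.75
χ² = Σ (O − E)² / E
  triangular-seedpod: (274 − 266.25)² / 266.25 = 0.2256
  ovoid-seedpod: (10 − 17.75)² / 17.75 = 3.3838
χ² = 0.2256 + 3.3838 = 3.6094 ≈ 3.609
Degrees of freedom = 2 − 1 = 1; critical value at α = 0.1 is 2.706.
Since 3.609 > 2.706, we reject the null hypothesis — the data do not fit the 15:1 ratio.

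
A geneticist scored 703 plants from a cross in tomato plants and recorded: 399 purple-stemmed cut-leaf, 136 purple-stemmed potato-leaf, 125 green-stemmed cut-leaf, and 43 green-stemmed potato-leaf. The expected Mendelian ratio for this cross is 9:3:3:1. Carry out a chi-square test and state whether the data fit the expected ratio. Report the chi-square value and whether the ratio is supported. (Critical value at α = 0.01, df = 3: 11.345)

0.537; consistent

Total ratio parts = 16. Expected numbers out of 703:
  purple-stemmed cut-leaf: 703 × 9/16 = 395.4375
  purple-stemmed potato-leaf: 703 × 3/16 = 131.8125
  green-stemmed cut-leaf: 703 × 3/16 = 131.8125
  green-stemmed potato-leaf: 703 × 1/16 = 43.9375
χ² = Σ (O − E)² / E
  purple-stemmed cut-leaf: (399 − 395.4375)² / 395.4375 = 0.0321
  purple-stemmed potato-leaf: (136 − 131.8125)² / 131.8125 = 0.1330
  green-stemmed cut-leaf: (125 − 131.8125)² / 131.8125 = 0.3521
  green-stemmed potato-leaf: (43 − 43.9375)² / 43.9375 = 0.0200
χ² = 0.0321 + 0.1330 + 0.3521 + 0.0200 = 0.5372 ≈ 0.537
Degrees of freedom = 4 − 1 = 3; critical value at α = 0.01 is 11.345.
Since 0.537 < 11.345, we fail to reject the null hypothesis — the data are consistent with the 9:3:3:1 ratio.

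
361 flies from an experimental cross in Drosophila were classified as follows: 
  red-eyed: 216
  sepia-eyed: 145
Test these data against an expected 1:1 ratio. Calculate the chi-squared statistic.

The 1:1 ratio has 2 parts, so with N = 361 the expected counts are:
  red-eyed: 361 × 1/2 = 180.5
  sepia-eyed: 361 × 1/2 = 180.5
χ² = Σ (O − E)² / E
  red-eyed: (216 − 180.5)² / 180.5 = 6.9820
  sepia-eyed: (145 − 180.5)² / 180.5 = 6.9820
χ² = 6.9820 + 6.9820 = 13.964

13.964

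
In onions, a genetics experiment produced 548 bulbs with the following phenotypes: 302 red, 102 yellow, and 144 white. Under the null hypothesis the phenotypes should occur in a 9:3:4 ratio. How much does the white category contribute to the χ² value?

The 9:3:4 ratio has 16 parts, so with N = 548 the expected counts are:
  red: 548 × 9/16 = 308.25
  yellow: 548 × 3/16 = 102.75
  white: 548 × 4/16 = 137
Contribution of white: (144 − 137)² / 137 = 0.3577

0.358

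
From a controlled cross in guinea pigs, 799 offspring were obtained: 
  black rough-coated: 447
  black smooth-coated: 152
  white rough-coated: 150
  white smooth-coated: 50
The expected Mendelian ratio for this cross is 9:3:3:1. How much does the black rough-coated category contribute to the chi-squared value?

0.013

Total ratio parts = 16. Expected numbers out of 799:
  black rough-coated: 799 × 9/16 = 449.4375
  black smooth-coated: 799 × 3/16 = 149.8125
  white rough-coated: 799 × 3/16 = 149.8125
  white smooth-coated: 799 × 1/16 = 49.9375
Contribution of black rough-coated: (447 − 449.4375)² / 449.4375 = 0.0132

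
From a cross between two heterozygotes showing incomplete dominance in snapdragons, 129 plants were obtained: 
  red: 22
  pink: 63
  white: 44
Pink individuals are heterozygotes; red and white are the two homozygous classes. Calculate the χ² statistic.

With incomplete dominance, a heterozygote × heterozygote cross gives a 1:2:1 phenotypic ratio.
Under the 1:2:1 hypothesis (Σ ratio = 4, N = 129):
  red: 129 × 1/4 = 32.25
  pink: 129 × 2/4 = 64.5
  white: 129 × 1/4 = 32.25
χ² = Σ (O − E)² / E
  red: (22 − 32.25)² / 32.25 = 3.2578
  pink: (63 − 64.5)² / 64.5 = 0.0349
  white: (44 − 32.25)² / 32.25 = 4.2810
χ² = 3.2578 + 0.0349 + 4.2810 = 7.5737 ≈ 7.574

7.574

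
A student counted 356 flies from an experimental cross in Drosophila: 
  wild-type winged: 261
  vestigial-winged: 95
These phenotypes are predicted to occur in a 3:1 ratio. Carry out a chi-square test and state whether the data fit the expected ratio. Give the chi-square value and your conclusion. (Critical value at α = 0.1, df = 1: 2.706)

0.539; consistent

The 3:1 ratio has 4 parts, so with N = 356 the expected counts are:
  wild-type winged: 356 × 3/4 = 267
  vestigial-winged: 356 × 1/4 = 89
χ² = Σ (O − E)² / E
  wild-type winged: (261 − 267)² / 267 = 0.1348
  vestigial-winged: (95 − 89)² / 89 = 0.4045
χ² = 0.1348 + 0.4045 = 0.5393 ≈ 0.539
Degrees of freedom = 2 − 1 = 1; critical value at α = 0.1 is 2.706.
Since 0.539 < 2.706, we fail to reject the null hypothesis — the data are consistent with the 3:1 ratio.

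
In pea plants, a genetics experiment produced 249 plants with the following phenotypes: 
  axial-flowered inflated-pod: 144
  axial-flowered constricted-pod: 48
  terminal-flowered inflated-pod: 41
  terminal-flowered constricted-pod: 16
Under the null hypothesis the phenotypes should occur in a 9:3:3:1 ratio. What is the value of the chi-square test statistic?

Under the 9:3:3:1 hypothesis (Σ ratio = 16, N = 249):
  axial-flowered inflated-pod: 249 × 9/16 = 140.0625
  axial-flowered constricted-pod: 249 × 3/16 = 46.6875
  terminal-flowered inflated-pod: 249 × 3/16 = 46.6875
  terminal-flowered constricted-pod: 249 × 1/16 = 15.5625
χ² = Σ (O − E)² / E
  axial-flowered inflated-pod: (144 − 140.0625)² / 140.0625 = 0.1107
  axial-flowered constricted-pod: (48 − 46.6875)² / 46.6875 = 0.0369
  terminal-flowered inflated-pod: (41 − 46.6875)² / 46.6875 = 0.6929
  terminal-flowered constricted-pod: (16 − 15.5625)² / 15.5625 = 0.0123
χ² = 0.1107 + 0.0369 + 0.6929 + 0.0123 = 0.8528 ≈ 0.853

0.853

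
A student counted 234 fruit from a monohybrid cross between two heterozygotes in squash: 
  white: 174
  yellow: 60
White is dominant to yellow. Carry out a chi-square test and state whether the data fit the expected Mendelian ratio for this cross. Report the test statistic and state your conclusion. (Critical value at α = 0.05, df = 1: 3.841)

0.051; consistent

For a monohybrid cross between heterozygotes with complete dominance, the expected phenotypic ratio is 3:1.
Under the 3:1 hypothesis (Σ ratio = 4, N = 234):
  white: 234 × 3/4 = 175.5
  yellow: 234 × 1/4 = 58.5
χ² = Σ (O − E)² / E
  white: (174 − 175.5)² / 175.5 = 0.0128
  yellow: (60 − 58.5)² / 58.5 = 0.0385
χ² = 0.0128 + 0.0385 = 0.0513 ≈ 0.051
Degrees of freedom = 2 − 1 = 1; critical value at α = 0.05 is 3.841.
Since 0.051 < 3.841, we fail to reject the null hypothesis — the data are consistent with the 3:1 ratio.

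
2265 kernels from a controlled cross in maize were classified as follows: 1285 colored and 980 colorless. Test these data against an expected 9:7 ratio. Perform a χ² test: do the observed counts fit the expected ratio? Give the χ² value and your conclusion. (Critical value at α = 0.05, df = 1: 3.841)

The 9:7 ratio has 16 parts, so with N = 2265 the expected counts are:
  colored: 2265 × 9/16 = 1274.0625
  colorless: 2265 × 7/16 = 990.9375
χ² = Σ (O − E)² / E
  colored: (1285 − 1274.0625)² / 1274.0625 = 0.0939
  colorless: (980 − 990.9375)² / 990.9375 = 0.1207
χ² = 0.0939 + 0.1207 = 0.2146 ≈ 0.215
Degrees of freedom = 2 − 1 = 1; critical value at α = 0.05 is 3.841.
Since 0.215 < 3.841, we fail to reject the null hypothesis — the data are consistent with the 9:7 ratio.

0.215; consistent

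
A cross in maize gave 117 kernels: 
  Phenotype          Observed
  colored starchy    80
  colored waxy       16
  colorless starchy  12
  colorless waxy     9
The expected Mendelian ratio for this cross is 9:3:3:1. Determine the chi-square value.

9.557

Expected counts for N = 117 under a 9:3:3:1 ratio (total parts = 16):
  colored starchy: 117 × 9/16 = 65.8125
  colored waxy: 117 × 3/16 = 21.9375
  colorless starchy: 117 × 3/16 = 21.9375
  colorless waxy: 117 × 1/16 = 7.3125
χ² = Σ (O − E)² / E
  colored starchy: (80 − 65.8125)² / 65.8125 = 3.0585
  colored waxy: (16 − 21.9375)² / 21.9375 = 1.6070
  colorless starchy: (12 − 21.9375)² / 21.9375 = 4.5016
  colorless waxy: (9 − 7.3125)² / 7.3125 = 0.3894
χ² = 3.0585 + 1.6070 + 4.5016 + 0.3894 = 9.5565 ≈ 9.557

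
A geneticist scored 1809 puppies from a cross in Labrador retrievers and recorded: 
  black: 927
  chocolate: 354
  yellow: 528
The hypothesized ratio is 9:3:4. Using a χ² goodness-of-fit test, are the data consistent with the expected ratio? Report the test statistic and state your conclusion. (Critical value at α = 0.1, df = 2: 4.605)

21.395; not consistent

Under the 9:3:4 hypothesis (Σ ratio = 16, N = 1809):
  black: 1809 × 9/16 = 1017.5625
  chocolate: 1809 × 3/16 = 339.1875
  yellow: 1809 × 4/16 = 452.25
χ² = Σ (O − E)² / E
  black: (927 − 1017.5625)² / 1017.5625 = 8.0600
  chocolate: (354 − 339.1875)² / 339.1875 = 0.6469
  yellow: (528 − 452.25)² / 452.25 = 12.6878
χ² = 8.0600 + 0.6469 + 12.6878 = 21.3947 ≈ 21.395
Degrees of freedom = 3 − 1 = 2; critical value at α = 0.1 is 4.605.
Since 21.395 > 4.605, we reject the null hypothesis — the data do not fit the 9:3:4 ratio.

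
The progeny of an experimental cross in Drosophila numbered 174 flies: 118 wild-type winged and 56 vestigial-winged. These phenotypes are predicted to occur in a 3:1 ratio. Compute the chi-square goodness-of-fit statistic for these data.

Total ratio parts = 4. Expected numbers out of 174:
  wild-type winged: 174 × 3/4 = 130.5
  vestigial-winged: 174 × 1/4 = 43.5
χ² = Σ (O − E)² / E
  wild-type winged: (118 − 130.5)² / 130.5 = 1.1973
  vestigial-winged: (56 − 43.5)² / 43.5 = 3.5920
χ² = 1.1973 + 3.5920 = 4.7893 ≈ 4.789

4.789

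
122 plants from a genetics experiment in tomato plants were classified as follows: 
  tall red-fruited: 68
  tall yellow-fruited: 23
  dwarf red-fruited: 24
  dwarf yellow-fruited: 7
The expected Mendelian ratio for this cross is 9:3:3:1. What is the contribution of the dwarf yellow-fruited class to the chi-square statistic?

0.051

Expected counts for N = 122 under a 9:3:3:1 ratio (total parts = 16):
  tall red-fruited: 122 × 9/16 = 68.625
  tall yellow-fruited: 122 × 3/16 = 22.875
  dwarf red-fruited: 122 × 3/16 = 22.875
  dwarf yellow-fruited: 122 × 1/16 = 7.625
Contribution of dwarf yellow-fruited: (7 − 7.625)² / 7.625 = 0.0512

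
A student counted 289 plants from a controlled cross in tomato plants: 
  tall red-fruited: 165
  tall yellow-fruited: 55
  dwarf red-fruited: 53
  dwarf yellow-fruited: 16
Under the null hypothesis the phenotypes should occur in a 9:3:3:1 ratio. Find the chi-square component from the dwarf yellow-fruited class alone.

0.236

The 9:3:3:1 ratio has 16 parts, so with N = 289 the expected counts are:
  tall red-fruited: 289 × 9/16 = 162.5625
  tall yellow-fruited: 289 × 3/16 = 54.1875
  dwarf red-fruited: 289 × 3/16 = 54.1875
  dwarf yellow-fruited: 289 × 1/16 = 18.0625
Contribution of dwarf yellow-fruited: (16 − 18.0625)² / 18.0625 = 0.2355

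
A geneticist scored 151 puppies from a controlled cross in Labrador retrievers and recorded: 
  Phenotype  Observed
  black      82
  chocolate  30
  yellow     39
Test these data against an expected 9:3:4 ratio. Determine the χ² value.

0.244

The 9:3:4 ratio has 16 parts, so with N = 151 the expected counts are:
  black: 151 × 9/16 = 84.9375
  chocolate: 151 × 3/16 = 28.3125
  yellow: 151 × 4/16 = 37.75
χ² = Σ (O − E)² / E
  black: (82 − 84.9375)² / 84.9375 = 0.1016
  chocolate: (30 − 28.3125)² / 28.3125 = 0.1006
  yellow: (39 − 37.75)² / 37.75 = 0.0414
χ² = 0.1016 + 0.1006 + 0.0414 = 0.2436 ≈ 0.244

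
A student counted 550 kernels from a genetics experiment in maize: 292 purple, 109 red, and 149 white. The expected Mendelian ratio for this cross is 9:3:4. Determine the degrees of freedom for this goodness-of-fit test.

A goodness-of-fit test with 3 phenotype classes has df = 3 − 1 = 2.

2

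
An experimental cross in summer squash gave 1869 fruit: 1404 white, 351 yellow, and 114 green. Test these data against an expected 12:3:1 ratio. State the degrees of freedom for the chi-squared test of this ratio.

2

A goodness-of-fit test with 3 phenotype classes has df = 3 − 1 = 2.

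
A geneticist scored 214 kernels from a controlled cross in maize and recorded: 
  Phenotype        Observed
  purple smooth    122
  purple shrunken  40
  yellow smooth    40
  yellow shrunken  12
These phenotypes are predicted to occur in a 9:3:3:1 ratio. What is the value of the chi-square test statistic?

Under the 9:3:3:1 hypothesis (Σ ratio = 16, N = 214):
  purple smooth: 214 × 9/16 = 120.375
  purple shrunken: 214 × 3/16 = 40.125
  yellow smooth: 214 × 3/16 = 40.125
  yellow shrunken: 214 × 1/16 = 13.375
χ² = Σ (O − E)² / E
  purple smooth: (122 − 120.375)² / 120.375 = 0.0219
  purple shrunken: (40 − 40.125)² / 40.125 = 0.0004
  yellow smooth: (40 − 40.125)² / 40.125 = 0.0004
  yellow shrunken: (12 − 13.375)² / 13.375 = 0.1414
χ² = 0.0219 + 0.0004 + 0.0004 + 0.1414 = 0.1641 ≈ 0.164

0.164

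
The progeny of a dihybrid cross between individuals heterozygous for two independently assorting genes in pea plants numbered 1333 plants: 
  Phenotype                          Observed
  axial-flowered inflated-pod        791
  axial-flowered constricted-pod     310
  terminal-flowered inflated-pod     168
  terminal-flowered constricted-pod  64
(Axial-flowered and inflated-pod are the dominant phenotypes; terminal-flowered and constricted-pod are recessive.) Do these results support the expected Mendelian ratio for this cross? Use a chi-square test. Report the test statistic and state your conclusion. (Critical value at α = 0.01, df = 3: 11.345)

A dihybrid F₂ with independent assortment and complete dominance at both loci gives a 9:3:3:1 phenotypic ratio.
Under the 9:3:3:1 hypothesis (Σ ratio = 16, N = 1333):
  axial-flowered inflated-pod: 1333 × 9/16 = 749.8125
  axial-flowered constricted-pod: 1333 × 3/16 = 249.9375
  terminal-flowered inflated-pod: 1333 × 3/16 = 249.9375
  terminal-flowered constricted-pod: 1333 × 1/16 = 83.3125
χ² = Σ (O − E)² / E
  axial-flowered inflated-pod: (791 − 749.8125)² / 749.8125 = 2.2624
  axial-flowered constricted-pod: (310 − 249.9375)² / 249.9375 = 14.4336
  terminal-flowered inflated-pod: (168 − 249.9375)² / 249.9375 = 26.8617
  terminal-flowered constricted-pod: (64 − 83.3125)² / 83.3125 = 4.4768
χ² = 2.2624 + 14.4336 + 26.8617 + 4.4768 = 48.0345 ≈ 48.035
Degrees of freedom = 4 − 1 = 3; critical value at α = 0.01 is 11.345.
Since 48.035 > 11.345, we reject the null hypothesis — the data do not fit the 9:3:3:1 ratio.

48.035; not consistent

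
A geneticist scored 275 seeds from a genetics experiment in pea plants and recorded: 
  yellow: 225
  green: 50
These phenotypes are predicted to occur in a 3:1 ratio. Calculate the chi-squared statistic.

Under the 3:1 hypothesis (Σ ratio = 4, N = 275):
  yellow: 275 × 3/4 = 206.25
  green: 275 × 1/4 = 68.75
χ² = Σ (O − E)² / E
  yellow: (225 − 206.25)² / 206.25 = 1.7045
  green: (50 − 68.75)² / 68.75 = 5.1136
χ² = 1.7045 + 5.1136 = 6.8181 ≈ 6.818

6.818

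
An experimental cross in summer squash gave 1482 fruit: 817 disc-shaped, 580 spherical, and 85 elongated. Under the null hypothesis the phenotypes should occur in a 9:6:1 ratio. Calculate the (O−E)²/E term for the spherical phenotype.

Expected counts for N = 1482 under a 9:6:1 ratio (total parts = 16):
  disc-shaped: 1482 × 9/16 = 833.625
  spherical: 1482 × 6/16 = 555.75
  elongated: 1482 × 1/16 = 92.625
Contribution of spherical: (580 − 555.75)² / 555.75 = 1.0581

1.058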